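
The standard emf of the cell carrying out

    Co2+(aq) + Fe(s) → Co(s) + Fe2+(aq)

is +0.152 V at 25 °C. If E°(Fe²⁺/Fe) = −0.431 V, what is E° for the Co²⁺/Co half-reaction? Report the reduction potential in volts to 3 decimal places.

−0.279 V

In the reaction as written the Co²⁺/Co couple is reduced (cathode) and Fe²⁺/Fe is oxidized (anode), so E°cell = E°(Co²⁺/Co) − E°(Fe²⁺/Fe).
E°(Co²⁺/Co) = E°cell + E°(anode) = +0.152 + (−0.431) = −0.279 V.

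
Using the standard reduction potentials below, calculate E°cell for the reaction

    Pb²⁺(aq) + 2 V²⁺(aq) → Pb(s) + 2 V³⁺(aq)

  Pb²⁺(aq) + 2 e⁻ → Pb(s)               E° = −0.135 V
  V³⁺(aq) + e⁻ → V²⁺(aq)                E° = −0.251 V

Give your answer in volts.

+0.116 V

In the reaction as written, Pb²⁺(aq) is reduced (cathode) and V³⁺(aq) is produced by oxidation at the anode.
E°cell = E°(cathode) − E°(anode) = −0.135 − (−0.251) = +0.116 V.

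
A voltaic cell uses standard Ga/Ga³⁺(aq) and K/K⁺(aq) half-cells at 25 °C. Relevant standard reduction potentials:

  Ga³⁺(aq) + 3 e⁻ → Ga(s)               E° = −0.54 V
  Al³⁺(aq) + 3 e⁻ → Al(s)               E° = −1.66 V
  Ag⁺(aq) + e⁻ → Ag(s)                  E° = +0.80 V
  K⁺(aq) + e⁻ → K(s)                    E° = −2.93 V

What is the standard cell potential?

+2.39 V

The Ga³⁺/Ga couple has the higher E°, so Ga ion is reduced (cathode) and K is oxidized (anode).
E°cell = E°(cathode) − E°(anode) = −0.54 − (−2.93) = +2.39 V.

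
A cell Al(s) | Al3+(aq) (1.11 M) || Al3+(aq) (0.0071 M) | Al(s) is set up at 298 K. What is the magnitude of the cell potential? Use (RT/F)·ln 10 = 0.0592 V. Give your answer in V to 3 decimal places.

For a concentration cell E°cell = 0, since both electrodes use the same couple.
The compartment with the higher Al3+(aq) concentration (1.11 M) acts as the cathode; ions are reduced there and produced at the dilute (0.0071 M) anode.
With n = 3, Ecell = −(0.0592/3)·log([dilute]/[conc]) = −(0.0592/3)·log(0.0071/1.11) = +0.043 V.

0.043 V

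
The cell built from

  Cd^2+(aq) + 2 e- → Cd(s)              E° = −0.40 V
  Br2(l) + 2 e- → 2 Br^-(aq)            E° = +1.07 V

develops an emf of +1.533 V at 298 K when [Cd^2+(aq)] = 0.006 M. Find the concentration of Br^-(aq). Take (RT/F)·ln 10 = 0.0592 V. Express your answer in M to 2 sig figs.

With Br₂/Br⁻ at the cathode and Cd²⁺/Cd at the anode, E°cell = +1.07 − (−0.40) = +1.47 V (n = 2).
Rearranging E = E° − (0.0592/n)·log Q gives log Q = 2(+1.47 − (+1.533))/0.0592 = −2.128.
For Br2(l) + Cd(s) → 2 Br^-(aq) + Cd^2+(aq), the reaction quotient is Q = [Br^-(aq)]^2·[Cd^2+(aq)].
Isolating [Br^-(aq)] in Q = 10^{−2.128} yields log [Br^-(aq)] = 0.047, i.e. 1.1 M.

1.1 M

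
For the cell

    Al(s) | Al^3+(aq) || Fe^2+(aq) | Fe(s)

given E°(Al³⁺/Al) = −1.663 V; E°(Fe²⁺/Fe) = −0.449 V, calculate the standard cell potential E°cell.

By convention the left-hand electrode in cell notation is the anode (oxidation) and the right-hand electrode is the cathode (reduction).
E°cell = E°(right) − E°(left) = −0.449 − (−1.663) = +1.214 V.

+1.214 V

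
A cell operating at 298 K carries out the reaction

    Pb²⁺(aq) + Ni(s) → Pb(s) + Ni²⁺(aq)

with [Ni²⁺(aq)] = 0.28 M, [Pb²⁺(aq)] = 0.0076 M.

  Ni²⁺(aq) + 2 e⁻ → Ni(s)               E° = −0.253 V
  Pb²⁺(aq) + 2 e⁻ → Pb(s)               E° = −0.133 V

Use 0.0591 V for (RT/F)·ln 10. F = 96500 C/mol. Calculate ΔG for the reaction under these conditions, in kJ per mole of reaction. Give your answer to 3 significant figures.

The standard cell potential is −0.133 − (−0.253) = +0.120 V, with n = 2 electrons in the balanced equation.
The reaction quotient is [Ni²⁺(aq)] / [Pb²⁺(aq)] = 36.8; by Nernst, E = +0.120 − (0.0591/2)(1.566) = +0.0737 V.
ΔG = −nFE = −(2)(96500)(+0.0737) J/mol = −14.2 kJ/mol.

−14.2 kJ/mol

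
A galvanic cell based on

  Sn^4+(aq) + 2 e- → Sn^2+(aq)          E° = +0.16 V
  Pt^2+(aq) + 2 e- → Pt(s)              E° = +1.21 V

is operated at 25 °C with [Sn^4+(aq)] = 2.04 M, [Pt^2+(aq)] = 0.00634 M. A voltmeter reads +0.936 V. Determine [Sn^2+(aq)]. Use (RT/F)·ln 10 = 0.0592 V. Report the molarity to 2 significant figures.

The Pt²⁺/Pt couple has the larger reduction potential, so it is the cathode: E°cell = +1.21 − (+0.16) = +1.05 V and n = 2.
From the Nernst equation, log Q = n(E° − E)/0.0592 = 2·(+1.05 − (+0.936))/0.0592 = 3.851.
For Pt^2+(aq) + Sn^2+(aq) → Pt(s) + Sn^4+(aq), the reaction quotient is Q = [Sn^4+(aq)] / ([Pt^2+(aq)]·[Sn^2+(aq)]).
Solving for the unknown gives log [Sn^2+(aq)] = −1.343, so [Sn^2+(aq)] ≈ 0.045 M.

0.045 M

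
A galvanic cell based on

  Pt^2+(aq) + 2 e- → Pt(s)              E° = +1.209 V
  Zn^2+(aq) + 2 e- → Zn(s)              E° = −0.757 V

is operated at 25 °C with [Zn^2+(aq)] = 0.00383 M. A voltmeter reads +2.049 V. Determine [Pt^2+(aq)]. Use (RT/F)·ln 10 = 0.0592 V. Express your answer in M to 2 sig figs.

2.4 M

The Pt²⁺/Pt couple has the larger reduction potential, so it is the cathode: E°cell = +1.209 − (−0.757) = +1.966 V and n = 2.
From the Nernst equation, log Q = n(E° − E)/0.0592 = 2·(+1.966 − (+2.049))/0.0592 = −2.804.
For Pt^2+(aq) + Zn(s) → Pt(s) + Zn^2+(aq), the reaction quotient is Q = [Zn^2+(aq)] / [Pt^2+(aq)].
Isolating [Pt^2+(aq)] in Q = 10^{−2.804} yields log [Pt^2+(aq)] = 0.387, i.e. 2.4 M.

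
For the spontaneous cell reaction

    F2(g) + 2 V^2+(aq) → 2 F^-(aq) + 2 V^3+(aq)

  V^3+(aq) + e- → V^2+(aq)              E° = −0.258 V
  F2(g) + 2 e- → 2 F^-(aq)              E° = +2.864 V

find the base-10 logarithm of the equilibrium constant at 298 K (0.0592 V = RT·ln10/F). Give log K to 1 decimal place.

log K = 105.5

The F₂/F⁻ couple is reduced (cathode); E°cell = +2.864 − (−0.258) = +3.122 V with n = 2.
At equilibrium E = 0, so log K = nE°cell / 0.0592 = (2)(+3.122) / 0.0592 = 105.5.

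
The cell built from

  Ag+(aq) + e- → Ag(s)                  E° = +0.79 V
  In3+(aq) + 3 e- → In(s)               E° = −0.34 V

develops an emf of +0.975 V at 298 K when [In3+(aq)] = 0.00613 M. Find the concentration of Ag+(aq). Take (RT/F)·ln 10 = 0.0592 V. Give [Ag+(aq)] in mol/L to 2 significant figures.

Ag⁺/Ag is the cathode (higher E°); E°cell = +0.79 − (−0.34) = +1.13 V with n = 3.
From the Nernst equation, log Q = n(E° − E)/0.0592 = 3·(+1.13 − (+0.975))/0.0592 = 7.855.
The balanced reaction is 3 Ag+(aq) + In(s) → 3 Ag(s) + In3+(aq), so Q = [In3+(aq)] / [Ag+(aq)]^3.
Isolating [Ag+(aq)] in Q = 10^{7.855} yields log [Ag+(aq)] = −3.356, i.e. 0.00044 M.

0.00044 M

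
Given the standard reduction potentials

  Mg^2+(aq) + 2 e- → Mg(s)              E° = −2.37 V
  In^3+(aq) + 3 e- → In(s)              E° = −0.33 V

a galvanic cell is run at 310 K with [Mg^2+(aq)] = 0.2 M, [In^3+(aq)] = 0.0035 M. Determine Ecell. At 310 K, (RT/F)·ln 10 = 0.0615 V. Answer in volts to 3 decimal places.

+2.011 V

The In³⁺/In couple has the more positive E°, so it is the cathode; Mg²⁺/Mg is the anode.
E°cell = E°cat − E°an = −0.33 − (−2.37) = +2.04 V; n = 6.
For the overall reaction 2 In^3+(aq) + 3 Mg(s) → 2 In(s) + 3 Mg^2+(aq), Q = [Mg^2+(aq)]^3 / [In^3+(aq)]^2 = 653, giving log Q = 2.815.
Applying E = E° − (RT ln10/nF)·log Q gives +2.04 − (0.0615/6)(2.815) = +2.011 V.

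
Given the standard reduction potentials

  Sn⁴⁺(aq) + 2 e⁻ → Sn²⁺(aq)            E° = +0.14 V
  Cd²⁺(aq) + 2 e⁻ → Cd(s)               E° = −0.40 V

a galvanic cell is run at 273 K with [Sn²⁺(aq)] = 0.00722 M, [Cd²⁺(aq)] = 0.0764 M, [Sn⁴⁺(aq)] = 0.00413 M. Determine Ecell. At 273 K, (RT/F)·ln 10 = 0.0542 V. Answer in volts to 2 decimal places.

Sn⁴⁺/Sn²⁺ is reduced (cathode, E° = +0.14 V) and Cd²⁺/Cd is oxidized (anode).
E°cell = E°cat − E°an = +0.14 − (−0.40) = +0.54 V; n = 2.
Balancing gives Sn⁴⁺(aq) + Cd(s) → Sn²⁺(aq) + Cd²⁺(aq); hence Q = ([Sn²⁺(aq)]·[Cd²⁺(aq)]) / [Sn⁴⁺(aq)] = 0.134 (log Q = −0.874).
E = E° − (0.0542/n)·log Q = +0.54 − (0.0542/2)(−0.874) = +0.56 V.

+0.56 V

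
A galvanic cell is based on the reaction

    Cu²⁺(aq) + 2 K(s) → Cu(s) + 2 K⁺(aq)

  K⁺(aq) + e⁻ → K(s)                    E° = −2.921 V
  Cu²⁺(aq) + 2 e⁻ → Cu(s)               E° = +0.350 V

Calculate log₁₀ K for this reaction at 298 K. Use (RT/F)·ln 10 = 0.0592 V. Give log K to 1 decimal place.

log K = 110.5

The Cu²⁺/Cu couple is reduced (cathode); E°cell = +0.350 − (−2.921) = +3.271 V with n = 2.
At equilibrium E = 0, so log K = nE°cell / 0.0592 = (2)(+3.271) / 0.0592 = 110.5.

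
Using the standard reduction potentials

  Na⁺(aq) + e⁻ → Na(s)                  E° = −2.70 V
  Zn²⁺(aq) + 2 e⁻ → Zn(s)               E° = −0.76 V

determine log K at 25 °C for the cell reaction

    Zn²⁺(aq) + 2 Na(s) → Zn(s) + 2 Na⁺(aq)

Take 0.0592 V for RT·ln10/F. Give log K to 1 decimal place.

log K = 65.5

The Zn²⁺/Zn couple is reduced (cathode); E°cell = −0.76 − (−2.70) = +1.94 V with n = 2.
At equilibrium E = 0, so log K = nE°cell / 0.0592 = (2)(+1.94) / 0.0592 = 65.5.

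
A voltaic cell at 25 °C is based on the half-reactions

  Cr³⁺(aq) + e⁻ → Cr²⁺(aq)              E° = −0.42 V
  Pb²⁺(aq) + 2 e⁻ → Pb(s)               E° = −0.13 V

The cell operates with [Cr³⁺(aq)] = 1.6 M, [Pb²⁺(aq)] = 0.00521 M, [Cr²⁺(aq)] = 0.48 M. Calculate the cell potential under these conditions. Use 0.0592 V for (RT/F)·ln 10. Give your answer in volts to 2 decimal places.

The Pb²⁺/Pb couple has the more positive E°, so it is the cathode; Cr³⁺/Cr²⁺ is the anode.
The standard potential is −0.13 − (−0.42) = +0.29 V and the balanced reaction transfers n = 2 electrons.
The balanced reaction is Pb²⁺(aq) + 2 Cr²⁺(aq) → Pb(s) + 2 Cr³⁺(aq), so Q = [Cr³⁺(aq)]^2 / ([Pb²⁺(aq)]·[Cr²⁺(aq)]^2) = 2.13×10^3 and log Q = 3.329.
E = E° − (0.0592/n)·log Q = +0.29 − (0.0592/2)(3.329) = +0.19 V.

+0.19 V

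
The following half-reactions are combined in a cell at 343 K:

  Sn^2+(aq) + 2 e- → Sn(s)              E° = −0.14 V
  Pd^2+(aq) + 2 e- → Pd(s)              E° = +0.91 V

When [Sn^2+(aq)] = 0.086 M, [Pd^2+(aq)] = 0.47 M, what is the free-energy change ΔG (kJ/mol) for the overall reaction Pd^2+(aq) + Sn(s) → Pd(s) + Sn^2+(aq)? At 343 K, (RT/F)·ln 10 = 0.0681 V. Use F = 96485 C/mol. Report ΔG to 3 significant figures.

−207 kJ/mol

The standard cell potential is +0.91 − (−0.14) = +1.05 V, with n = 2 electrons in the balanced equation.
The reaction quotient is [Sn^2+(aq)] / [Pd^2+(aq)] = 0.183; by Nernst, E = +1.05 − (0.0681/2)(−0.738) = +1.0751 V.
Then ΔG = −nFE = −2 × 96485 × +1.0751 J/mol = −207 kJ/mol.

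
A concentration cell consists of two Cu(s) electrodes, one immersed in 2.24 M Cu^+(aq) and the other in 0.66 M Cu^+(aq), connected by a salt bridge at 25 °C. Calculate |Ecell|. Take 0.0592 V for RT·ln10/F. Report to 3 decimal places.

0.031 V

For a concentration cell E°cell = 0, since both electrodes use the same couple.
The compartment with the higher Cu^+(aq) concentration (2.24 M) acts as the cathode; ions are reduced there and produced at the dilute (0.66 M) anode.
With n = 1, Ecell = −(0.0592/1)·log([dilute]/[conc]) = −(0.0592/1)·log(0.66/2.24) = +0.031 V.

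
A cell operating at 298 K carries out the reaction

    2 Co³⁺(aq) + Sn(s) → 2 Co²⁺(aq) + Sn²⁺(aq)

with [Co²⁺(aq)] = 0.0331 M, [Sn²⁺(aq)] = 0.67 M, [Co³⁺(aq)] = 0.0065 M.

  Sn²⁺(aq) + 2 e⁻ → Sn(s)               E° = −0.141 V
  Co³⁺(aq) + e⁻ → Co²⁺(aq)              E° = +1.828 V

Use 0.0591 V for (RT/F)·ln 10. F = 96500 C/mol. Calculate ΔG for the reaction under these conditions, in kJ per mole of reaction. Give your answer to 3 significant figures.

With Co³⁺/Co²⁺ reduced at the cathode, E°cell = +1.828 − (−0.141) = +1.969 V and n = 2.
Q = ([Co²⁺(aq)]^2·[Sn²⁺(aq)]) / [Co³⁺(aq)]^2 = 17.4, so log Q = 1.240 and E = +1.969 − (0.0591/2)(1.240) = +1.9324 V.
Then ΔG = −nFE = −2 × 96500 × +1.9324 J/mol = −373 kJ/mol.

−373 kJ/mol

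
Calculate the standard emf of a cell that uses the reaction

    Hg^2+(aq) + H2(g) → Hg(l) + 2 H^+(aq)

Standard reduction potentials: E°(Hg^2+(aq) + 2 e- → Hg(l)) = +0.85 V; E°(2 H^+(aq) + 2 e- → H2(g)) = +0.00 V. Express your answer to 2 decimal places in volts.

+0.85 V

Hg^2+(aq) gains electrons, so the Hg²⁺/Hg couple is the cathode; the 2H⁺/H₂ couple is the anode.
E°cell = E°(cathode) − E°(anode) = +0.85 − (+0.00) = +0.85 V.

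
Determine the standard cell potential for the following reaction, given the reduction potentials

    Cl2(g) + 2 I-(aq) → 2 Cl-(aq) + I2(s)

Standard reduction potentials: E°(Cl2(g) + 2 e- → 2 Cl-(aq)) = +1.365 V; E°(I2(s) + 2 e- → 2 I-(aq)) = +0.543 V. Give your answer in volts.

In the reaction as written, Cl2(g) is reduced (cathode) and I2(s) is produced by oxidation at the anode.
E°cell = E°(cathode) − E°(anode) = +1.365 − (+0.543) = +0.822 V.
The positive value indicates the reaction is spontaneous as written.

+0.822 V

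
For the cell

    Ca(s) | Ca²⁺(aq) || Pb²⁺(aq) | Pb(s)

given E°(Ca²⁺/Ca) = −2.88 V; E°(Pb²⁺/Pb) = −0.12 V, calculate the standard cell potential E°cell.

By convention the left-hand electrode in cell notation is the anode (oxidation) and the right-hand electrode is the cathode (reduction).
E°cell = E°(right) − E°(left) = −0.12 − (−2.88) = +2.76 V.

+2.76 V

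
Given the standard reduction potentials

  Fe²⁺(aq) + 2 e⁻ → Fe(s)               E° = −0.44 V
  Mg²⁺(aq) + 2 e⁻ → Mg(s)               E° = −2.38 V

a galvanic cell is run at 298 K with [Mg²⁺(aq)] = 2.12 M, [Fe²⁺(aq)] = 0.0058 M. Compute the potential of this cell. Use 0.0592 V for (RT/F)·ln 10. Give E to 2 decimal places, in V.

+1.86 V

Since E°(Fe²⁺/Fe) > E°(Mg²⁺/Mg), Fe²⁺/Fe serves as the cathode.
E°cell = −0.44 − (−2.38) = +1.94 V, with n = 2 electrons transferred.
Balancing gives Fe²⁺(aq) + Mg(s) → Fe(s) + Mg²⁺(aq); hence Q = [Mg²⁺(aq)] / [Fe²⁺(aq)] = 366 (log Q = 2.563).
Applying E = E° − (RT ln10/nF)·log Q gives +1.94 − (0.0592/2)(2.563) = +1.86 V.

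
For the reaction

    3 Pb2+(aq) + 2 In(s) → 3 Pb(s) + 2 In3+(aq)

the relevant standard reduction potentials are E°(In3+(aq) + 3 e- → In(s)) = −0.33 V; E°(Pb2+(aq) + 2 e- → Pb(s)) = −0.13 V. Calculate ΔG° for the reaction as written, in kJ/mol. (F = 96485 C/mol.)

In the reaction as written Pb2+(aq) is reduced, so the Pb²⁺/Pb couple is the cathode and In³⁺/In is the anode.
E°cell = −0.13 − (−0.33) = +0.20 V; balancing electrons gives n = 6.
ΔG° = −nFE°cell = −(6)(96485)(+0.20) J/mol = −116 kJ/mol.

−116 kJ/mol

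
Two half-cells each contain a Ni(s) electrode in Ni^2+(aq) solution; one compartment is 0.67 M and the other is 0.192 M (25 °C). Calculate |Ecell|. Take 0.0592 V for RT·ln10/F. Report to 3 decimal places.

0.016 V

For a concentration cell E°cell = 0, since both electrodes use the same couple.
The compartment with the higher Ni^2+(aq) concentration (0.67 M) acts as the cathode; ions are reduced there and produced at the dilute (0.192 M) anode.
With n = 2, Ecell = −(0.0592/2)·log([dilute]/[conc]) = −(0.0592/2)·log(0.192/0.67) = +0.016 V.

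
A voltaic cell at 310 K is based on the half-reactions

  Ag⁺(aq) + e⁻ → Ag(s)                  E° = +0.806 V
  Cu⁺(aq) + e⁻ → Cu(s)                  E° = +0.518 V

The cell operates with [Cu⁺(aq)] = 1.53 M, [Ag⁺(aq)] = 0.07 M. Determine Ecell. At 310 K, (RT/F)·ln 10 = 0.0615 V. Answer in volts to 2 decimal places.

Since E°(Ag⁺/Ag) > E°(Cu⁺/Cu), Ag⁺/Ag serves as the cathode.
The standard potential is +0.806 − (+0.518) = +0.288 V and the balanced reaction transfers n = 1 electron.
Balancing gives Ag⁺(aq) + Cu(s) → Ag(s) + Cu⁺(aq); hence Q = [Cu⁺(aq)] / [Ag⁺(aq)] = 21.9 (log Q = 1.340).
By the Nernst equation, E = +0.288 − (0.0615/1)·(1.340) = +0.21 V.

+0.21 V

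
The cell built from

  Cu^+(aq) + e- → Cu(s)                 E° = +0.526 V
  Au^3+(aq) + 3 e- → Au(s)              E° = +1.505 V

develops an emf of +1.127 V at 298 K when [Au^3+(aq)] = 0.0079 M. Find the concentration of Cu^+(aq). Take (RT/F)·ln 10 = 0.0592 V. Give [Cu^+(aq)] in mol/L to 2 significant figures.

0.00063 M

With Au³⁺/Au at the cathode and Cu⁺/Cu at the anode, E°cell = +1.505 − (+0.526) = +0.979 V (n = 3).
From the Nernst equation, log Q = n(E° − E)/0.0592 = 3·(+0.979 − (+1.127))/0.0592 = −7.500.
Balancing electrons gives Au^3+(aq) + 3 Cu(s) → Au(s) + 3 Cu^+(aq); thus Q = [Cu^+(aq)]^3 / [Au^3+(aq)].
Isolating [Cu^+(aq)] in Q = 10^{−7.500} yields log [Cu^+(aq)] = −3.201, i.e. 0.00063 M.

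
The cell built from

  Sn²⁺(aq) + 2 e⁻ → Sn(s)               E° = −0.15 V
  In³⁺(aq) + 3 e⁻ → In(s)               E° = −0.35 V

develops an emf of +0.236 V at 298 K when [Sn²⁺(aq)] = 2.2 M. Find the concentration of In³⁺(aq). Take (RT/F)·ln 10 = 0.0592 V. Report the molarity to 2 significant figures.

With Sn²⁺/Sn at the cathode and In³⁺/In at the anode, E°cell = −0.15 − (−0.35) = +0.20 V (n = 6).
From the Nernst equation, log Q = n(E° − E)/0.0592 = 6·(+0.20 − (+0.236))/0.0592 = −3.649.
The balanced reaction is 3 Sn²⁺(aq) + 2 In(s) → 3 Sn(s) + 2 In³⁺(aq), so Q = [In³⁺(aq)]^2 / [Sn²⁺(aq)]^3.
Solving for the unknown gives log [In³⁺(aq)] = −1.311, so [In³⁺(aq)] ≈ 0.049 M.

0.049 M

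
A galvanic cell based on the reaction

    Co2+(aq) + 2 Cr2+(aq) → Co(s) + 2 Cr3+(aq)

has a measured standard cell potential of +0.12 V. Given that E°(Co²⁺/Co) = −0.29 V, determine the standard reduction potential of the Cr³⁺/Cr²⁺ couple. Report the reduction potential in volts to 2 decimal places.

−0.41 V

In the reaction as written the Co²⁺/Co couple is reduced (cathode) and Cr³⁺/Cr²⁺ is oxidized (anode), so E°cell = E°(Co²⁺/Co) − E°(Cr³⁺/Cr²⁺).
E°(Cr³⁺/Cr²⁺) = E°(cathode) − E°cell = −0.29 − (+0.12) = −0.41 V.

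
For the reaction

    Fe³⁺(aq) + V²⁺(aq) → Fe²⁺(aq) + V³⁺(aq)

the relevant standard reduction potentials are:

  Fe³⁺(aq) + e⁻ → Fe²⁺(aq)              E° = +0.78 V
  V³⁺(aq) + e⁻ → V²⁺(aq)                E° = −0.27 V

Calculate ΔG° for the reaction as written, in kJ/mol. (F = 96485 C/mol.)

−101 kJ/mol

In the reaction as written Fe³⁺(aq) is reduced, so the Fe³⁺/Fe²⁺ couple is the cathode and V³⁺/V²⁺ is the anode.
E°cell = +0.78 − (−0.27) = +1.05 V; balancing electrons gives n = 1.
ΔG° = −nFE°cell = −(1)(96485)(+1.05) J/mol = −101 kJ/mol.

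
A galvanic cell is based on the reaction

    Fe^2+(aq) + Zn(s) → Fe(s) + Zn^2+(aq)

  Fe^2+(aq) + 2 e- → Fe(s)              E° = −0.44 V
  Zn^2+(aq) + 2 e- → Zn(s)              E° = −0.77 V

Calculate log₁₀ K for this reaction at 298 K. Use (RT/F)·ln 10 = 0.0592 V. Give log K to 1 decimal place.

The Fe²⁺/Fe couple is reduced (cathode); E°cell = −0.44 − (−0.77) = +0.33 V with n = 2.
At equilibrium E = 0, so log K = nE°cell / 0.0592 = (2)(+0.33) / 0.0592 = 11.1.

log K = 11.1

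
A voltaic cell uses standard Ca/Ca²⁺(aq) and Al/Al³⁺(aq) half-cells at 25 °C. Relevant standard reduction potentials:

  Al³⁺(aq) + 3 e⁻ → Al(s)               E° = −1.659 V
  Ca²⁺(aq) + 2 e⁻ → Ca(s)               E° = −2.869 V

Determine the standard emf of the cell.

+1.210 V

The Al³⁺/Al couple has the higher E°, so Al ion is reduced (cathode) and Ca is oxidized (anode).
E°cell = E°(cathode) − E°(anode) = −1.659 − (−2.869) = +1.210 V.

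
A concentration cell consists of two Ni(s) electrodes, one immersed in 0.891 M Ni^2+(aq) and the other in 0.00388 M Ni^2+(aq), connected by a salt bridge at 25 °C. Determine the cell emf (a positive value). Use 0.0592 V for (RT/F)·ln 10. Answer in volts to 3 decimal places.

0.070 V

For a concentration cell E°cell = 0, since both electrodes use the same couple.
The compartment with the higher Ni^2+(aq) concentration (0.891 M) acts as the cathode; ions are reduced there and produced at the dilute (0.00388 M) anode.
With n = 2, Ecell = −(0.0592/2)·log([dilute]/[conc]) = −(0.0592/2)·log(0.00388/0.891) = +0.070 V.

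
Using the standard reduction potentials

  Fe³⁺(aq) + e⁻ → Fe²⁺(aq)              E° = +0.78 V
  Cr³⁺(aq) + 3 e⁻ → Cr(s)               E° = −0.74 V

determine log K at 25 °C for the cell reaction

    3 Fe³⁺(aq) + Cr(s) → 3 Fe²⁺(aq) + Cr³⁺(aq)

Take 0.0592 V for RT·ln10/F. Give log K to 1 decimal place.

log K = 77.0

The Fe³⁺/Fe²⁺ couple is reduced (cathode); E°cell = +0.78 − (−0.74) = +1.52 V with n = 3.
At equilibrium E = 0, so log K = nE°cell / 0.0592 = (3)(+1.52) / 0.0592 = 77.0.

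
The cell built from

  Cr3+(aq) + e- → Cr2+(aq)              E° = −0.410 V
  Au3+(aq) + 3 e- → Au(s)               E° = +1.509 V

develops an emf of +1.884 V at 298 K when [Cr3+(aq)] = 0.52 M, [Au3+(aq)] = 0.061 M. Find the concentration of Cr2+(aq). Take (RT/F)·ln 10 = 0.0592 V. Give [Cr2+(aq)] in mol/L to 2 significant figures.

The Au³⁺/Au couple has the larger reduction potential, so it is the cathode: E°cell = +1.509 − (−0.410) = +1.919 V and n = 3.
Rearranging E = E° − (0.0592/n)·log Q gives log Q = 3(+1.919 − (+1.884))/0.0592 = 1.774.
Balancing electrons gives Au3+(aq) + 3 Cr2+(aq) → Au(s) + 3 Cr3+(aq); thus Q = [Cr3+(aq)]^3 / ([Au3+(aq)]·[Cr2+(aq)]^3).
Solving for the unknown gives log [Cr2+(aq)] = −0.470, so [Cr2+(aq)] ≈ 0.34 M.

0.34 M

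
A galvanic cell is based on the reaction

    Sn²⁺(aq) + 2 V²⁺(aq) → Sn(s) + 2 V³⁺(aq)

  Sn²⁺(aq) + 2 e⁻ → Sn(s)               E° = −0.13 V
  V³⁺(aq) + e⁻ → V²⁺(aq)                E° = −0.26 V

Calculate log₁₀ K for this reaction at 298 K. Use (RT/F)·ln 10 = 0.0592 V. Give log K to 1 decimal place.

The Sn²⁺/Sn couple is reduced (cathode); E°cell = −0.13 − (−0.26) = +0.13 V with n = 2.
At equilibrium E = 0, so log K = nE°cell / 0.0592 = (2)(+0.13) / 0.0592 = 4.4.

log K = 4.4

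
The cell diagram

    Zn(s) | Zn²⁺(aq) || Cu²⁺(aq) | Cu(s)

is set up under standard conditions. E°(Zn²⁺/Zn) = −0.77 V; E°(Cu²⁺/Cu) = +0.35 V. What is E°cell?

+1.12 V

By convention the left-hand electrode in cell notation is the anode (oxidation) and the right-hand electrode is the cathode (reduction).
E°cell = E°(right) − E°(left) = +0.35 − (−0.77) = +1.12 V.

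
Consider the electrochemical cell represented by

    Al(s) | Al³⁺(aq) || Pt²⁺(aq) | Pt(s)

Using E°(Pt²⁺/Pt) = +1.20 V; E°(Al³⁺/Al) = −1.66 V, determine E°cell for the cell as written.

By convention the left-hand electrode in cell notation is the anode (oxidation) and the right-hand electrode is the cathode (reduction).
E°cell = E°(right) − E°(left) = +1.20 − (−1.66) = +2.86 V.

+2.86 V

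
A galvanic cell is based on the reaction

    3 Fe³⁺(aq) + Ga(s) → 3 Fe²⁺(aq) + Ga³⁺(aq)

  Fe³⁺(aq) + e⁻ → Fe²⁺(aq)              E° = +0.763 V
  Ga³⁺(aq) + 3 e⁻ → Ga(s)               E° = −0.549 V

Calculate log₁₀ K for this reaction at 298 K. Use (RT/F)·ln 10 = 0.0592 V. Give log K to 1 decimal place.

The Fe³⁺/Fe²⁺ couple is reduced (cathode); E°cell = +0.763 − (−0.549) = +1.312 V with n = 3.
At equilibrium E = 0, so log K = nE°cell / 0.0592 = (3)(+1.312) / 0.0592 = 66.5.

log K = 66.5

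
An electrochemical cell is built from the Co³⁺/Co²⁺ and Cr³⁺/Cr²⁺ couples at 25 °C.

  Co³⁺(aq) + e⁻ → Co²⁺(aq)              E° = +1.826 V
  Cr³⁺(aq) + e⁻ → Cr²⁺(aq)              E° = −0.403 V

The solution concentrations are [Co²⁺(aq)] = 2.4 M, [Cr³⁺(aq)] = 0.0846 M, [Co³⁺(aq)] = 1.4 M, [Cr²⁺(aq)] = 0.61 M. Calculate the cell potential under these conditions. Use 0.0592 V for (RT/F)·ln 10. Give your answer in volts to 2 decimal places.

Since E°(Co³⁺/Co²⁺) > E°(Cr³⁺/Cr²⁺), Co³⁺/Co²⁺ serves as the cathode.
The standard potential is +1.826 − (−0.403) = +2.229 V and the balanced reaction transfers n = 1 electron.
For the overall reaction Co³⁺(aq) + Cr²⁺(aq) → Co²⁺(aq) + Cr³⁺(aq), Q = ([Co²⁺(aq)]·[Cr³⁺(aq)]) / ([Co³⁺(aq)]·[Cr²⁺(aq)]) = 0.238, giving log Q = −0.624.
E = E° − (0.0592/n)·log Q = +2.229 − (0.0592/1)(−0.624) = +2.27 V.

+2.27 V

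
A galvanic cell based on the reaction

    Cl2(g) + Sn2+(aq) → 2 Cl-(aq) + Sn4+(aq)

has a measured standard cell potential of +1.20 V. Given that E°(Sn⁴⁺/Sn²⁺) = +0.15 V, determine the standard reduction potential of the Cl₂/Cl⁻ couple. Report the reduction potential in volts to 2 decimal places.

In the reaction as written the Cl₂/Cl⁻ couple is reduced (cathode) and Sn⁴⁺/Sn²⁺ is oxidized (anode), so E°cell = E°(Cl₂/Cl⁻) − E°(Sn⁴⁺/Sn²⁺).
E°(Cl₂/Cl⁻) = E°cell + E°(anode) = +1.20 + (+0.15) = +1.35 V.

+1.35 V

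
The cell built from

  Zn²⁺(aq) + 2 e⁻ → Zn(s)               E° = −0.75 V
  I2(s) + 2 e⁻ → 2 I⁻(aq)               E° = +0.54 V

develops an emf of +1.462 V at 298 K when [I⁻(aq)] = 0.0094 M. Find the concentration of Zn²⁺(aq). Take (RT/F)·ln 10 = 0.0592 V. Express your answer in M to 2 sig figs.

The I₂/I⁻ couple has the larger reduction potential, so it is the cathode: E°cell = +0.54 − (−0.75) = +1.29 V and n = 2.
Since E = E° − (0.0592/n)·log Q, log Q = n(E° − E)/0.0592 = −5.811.
For I2(s) + Zn(s) → 2 I⁻(aq) + Zn²⁺(aq), the reaction quotient is Q = [I⁻(aq)]^2·[Zn²⁺(aq)].
Isolating [Zn²⁺(aq)] in Q = 10^{−5.811} yields log [Zn²⁺(aq)] = −1.757, i.e. 0.017 M.

0.017 M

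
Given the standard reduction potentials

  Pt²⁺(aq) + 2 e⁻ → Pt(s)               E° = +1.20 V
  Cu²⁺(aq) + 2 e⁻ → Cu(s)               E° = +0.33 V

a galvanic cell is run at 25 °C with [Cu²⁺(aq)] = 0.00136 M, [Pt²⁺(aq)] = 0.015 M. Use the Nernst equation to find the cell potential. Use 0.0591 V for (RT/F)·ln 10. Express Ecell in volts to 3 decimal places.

+0.901 V

Pt²⁺/Pt is reduced (cathode, E° = +1.20 V) and Cu²⁺/Cu is oxidized (anode).
The standard potential is +1.20 − (+0.33) = +0.87 V and the balanced reaction transfers n = 2 electrons.
For the overall reaction Pt²⁺(aq) + Cu(s) → Pt(s) + Cu²⁺(aq), Q = [Cu²⁺(aq)] / [Pt²⁺(aq)] = 0.0907, giving log Q = −1.043.
Applying E = E° − (RT ln10/nF)·log Q gives +0.87 − (0.0591/2)(−1.043) = +0.901 V.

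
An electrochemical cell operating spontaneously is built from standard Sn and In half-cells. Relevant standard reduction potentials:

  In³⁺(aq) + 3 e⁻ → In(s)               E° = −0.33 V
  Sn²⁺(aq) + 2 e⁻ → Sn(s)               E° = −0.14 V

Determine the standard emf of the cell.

Of the two couples in this cell, the one with the more positive reduction potential is reduced at the cathode: here that is Sn²⁺/Sn (−0.14 V); In³⁺/In (−0.33 V) is the anode.
E°cell = E°(cathode) − E°(anode) = −0.14 − (−0.33) = +0.19 V.

+0.19 V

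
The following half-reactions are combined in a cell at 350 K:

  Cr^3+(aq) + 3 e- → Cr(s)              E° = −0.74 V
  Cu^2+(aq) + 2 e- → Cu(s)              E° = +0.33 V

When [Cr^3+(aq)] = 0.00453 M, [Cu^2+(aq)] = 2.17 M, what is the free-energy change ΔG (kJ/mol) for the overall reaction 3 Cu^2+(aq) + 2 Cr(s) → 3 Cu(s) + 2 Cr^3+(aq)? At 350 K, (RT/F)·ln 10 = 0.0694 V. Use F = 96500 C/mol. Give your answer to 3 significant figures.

The standard cell potential is +0.33 − (−0.74) = +1.07 V, with n = 6 electrons in the balanced equation.
Here Q = [Cr^3+(aq)]^2 / [Cu^2+(aq)]^3 = 2.01×10^−6 (log Q = −5.697), giving E = +1.07 − (0.0694/6)·(−5.697) = +1.1359 V.
Then ΔG = −nFE = −6 × 96500 × +1.1359 J/mol = −658 kJ/mol.

−658 kJ/mol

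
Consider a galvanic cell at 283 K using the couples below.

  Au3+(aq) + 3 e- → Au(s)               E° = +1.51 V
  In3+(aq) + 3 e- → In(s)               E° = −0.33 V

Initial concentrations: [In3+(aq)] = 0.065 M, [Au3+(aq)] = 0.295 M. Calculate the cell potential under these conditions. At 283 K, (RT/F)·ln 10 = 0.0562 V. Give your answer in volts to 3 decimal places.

+1.852 V

Since E°(Au³⁺/Au) > E°(In³⁺/In), Au³⁺/Au serves as the cathode.
E°cell = E°cat − E°an = +1.51 − (−0.33) = +1.84 V; n = 3.
Balancing gives Au3+(aq) + In(s) → Au(s) + In3+(aq); hence Q = [In3+(aq)] / [Au3+(aq)] = 0.22 (log Q = −0.657).
By the Nernst equation, E = +1.84 − (0.0562/3)·(−0.657) = +1.852 V.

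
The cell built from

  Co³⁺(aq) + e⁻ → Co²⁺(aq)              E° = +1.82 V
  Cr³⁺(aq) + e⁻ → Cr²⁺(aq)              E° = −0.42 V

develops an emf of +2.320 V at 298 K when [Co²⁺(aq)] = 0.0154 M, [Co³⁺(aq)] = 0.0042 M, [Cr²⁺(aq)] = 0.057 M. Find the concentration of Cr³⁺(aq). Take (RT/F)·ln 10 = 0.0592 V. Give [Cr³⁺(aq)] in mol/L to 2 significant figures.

0.00069 M

Co³⁺/Co²⁺ is the cathode (higher E°); E°cell = +1.82 − (−0.42) = +2.24 V with n = 1.
From the Nernst equation, log Q = n(E° − E)/0.0592 = 1·(+2.24 − (+2.320))/0.0592 = −1.351.
For Co³⁺(aq) + Cr²⁺(aq) → Co²⁺(aq) + Cr³⁺(aq), the reaction quotient is Q = ([Co²⁺(aq)]·[Cr³⁺(aq)]) / ([Co³⁺(aq)]·[Cr²⁺(aq)]).
Isolating [Cr³⁺(aq)] in Q = 10^{−1.351} yields log [Cr³⁺(aq)] = −3.159, i.e. 0.00069 M.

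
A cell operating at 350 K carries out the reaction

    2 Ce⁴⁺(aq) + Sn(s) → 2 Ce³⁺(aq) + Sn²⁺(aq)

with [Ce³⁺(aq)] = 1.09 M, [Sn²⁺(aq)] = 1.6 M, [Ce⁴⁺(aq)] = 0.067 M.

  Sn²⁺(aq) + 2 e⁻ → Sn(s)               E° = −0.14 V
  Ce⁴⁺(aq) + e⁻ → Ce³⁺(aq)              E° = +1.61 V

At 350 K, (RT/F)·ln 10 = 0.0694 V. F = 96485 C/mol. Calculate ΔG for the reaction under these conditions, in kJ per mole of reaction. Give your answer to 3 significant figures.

−320 kJ/mol

With Ce⁴⁺/Ce³⁺ reduced at the cathode, E°cell = +1.61 − (−0.14) = +1.75 V and n = 2.
The reaction quotient is ([Ce³⁺(aq)]^2·[Sn²⁺(aq)]) / [Ce⁴⁺(aq)]^2 = 423; by Nernst, E = +1.75 − (0.0694/2)(2.627) = +1.6588 V.
Finally ΔG = −nFE = −(2)(96485 C/mol)(+1.6588 V) = −320 kJ/mol.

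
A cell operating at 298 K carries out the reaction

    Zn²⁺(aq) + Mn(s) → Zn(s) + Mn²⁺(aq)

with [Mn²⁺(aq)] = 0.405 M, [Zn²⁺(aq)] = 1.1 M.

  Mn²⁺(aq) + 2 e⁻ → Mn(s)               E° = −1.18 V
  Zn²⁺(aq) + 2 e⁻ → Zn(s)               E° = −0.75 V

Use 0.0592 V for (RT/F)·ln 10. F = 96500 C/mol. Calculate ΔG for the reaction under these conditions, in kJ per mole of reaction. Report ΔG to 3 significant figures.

The standard cell potential is −0.75 − (−1.18) = +0.43 V, with n = 2 electrons in the balanced equation.
Q = [Mn²⁺(aq)] / [Zn²⁺(aq)] = 0.368, so log Q = −0.434 and E = +0.43 − (0.0592/2)(−0.434) = +0.4428 V.
Then ΔG = −nFE = −2 × 96500 × +0.4428 J/mol = −85.5 kJ/mol.

−85.5 kJ/mol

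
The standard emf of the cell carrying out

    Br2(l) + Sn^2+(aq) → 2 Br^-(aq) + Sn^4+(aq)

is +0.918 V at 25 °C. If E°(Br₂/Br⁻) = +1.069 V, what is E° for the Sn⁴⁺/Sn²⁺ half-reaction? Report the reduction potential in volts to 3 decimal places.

+0.151 V

In the reaction as written the Br₂/Br⁻ couple is reduced (cathode) and Sn⁴⁺/Sn²⁺ is oxidized (anode), so E°cell = E°(Br₂/Br⁻) − E°(Sn⁴⁺/Sn²⁺).
E°(Sn⁴⁺/Sn²⁺) = E°(cathode) − E°cell = +1.069 − (+0.918) = +0.151 V.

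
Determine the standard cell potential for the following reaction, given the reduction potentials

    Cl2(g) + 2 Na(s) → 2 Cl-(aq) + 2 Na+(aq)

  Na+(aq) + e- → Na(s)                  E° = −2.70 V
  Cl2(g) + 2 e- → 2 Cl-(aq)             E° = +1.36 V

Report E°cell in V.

Cl2(g) gains electrons, so the Cl₂/Cl⁻ couple is the cathode; the Na⁺/Na couple is the anode.
E°cell = E°(cathode) − E°(anode) = +1.36 − (−2.70) = +4.06 V.
The positive value indicates the reaction is spontaneous as written.

+4.06 V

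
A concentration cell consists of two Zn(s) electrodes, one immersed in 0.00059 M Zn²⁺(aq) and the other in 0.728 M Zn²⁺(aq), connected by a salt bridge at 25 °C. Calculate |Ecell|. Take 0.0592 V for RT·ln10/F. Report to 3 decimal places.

0.092 V

For a concentration cell E°cell = 0, since both electrodes use the same couple.
The compartment with the higher Zn²⁺(aq) concentration (0.728 M) acts as the cathode; ions are reduced there and produced at the dilute (0.00059 M) anode.
With n = 2, Ecell = −(0.0592/2)·log([dilute]/[conc]) = −(0.0592/2)·log(0.00059/0.728) = +0.092 V.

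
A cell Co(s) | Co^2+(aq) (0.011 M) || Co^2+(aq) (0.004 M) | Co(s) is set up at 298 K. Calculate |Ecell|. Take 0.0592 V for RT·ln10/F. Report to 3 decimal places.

For a concentration cell E°cell = 0, since both electrodes use the same couple.
The compartment with the higher Co^2+(aq) concentration (0.011 M) acts as the cathode; ions are reduced there and produced at the dilute (0.004 M) anode.
With n = 2, Ecell = −(0.0592/2)·log([dilute]/[conc]) = −(0.0592/2)·log(0.004/0.011) = +0.013 V.

0.013 V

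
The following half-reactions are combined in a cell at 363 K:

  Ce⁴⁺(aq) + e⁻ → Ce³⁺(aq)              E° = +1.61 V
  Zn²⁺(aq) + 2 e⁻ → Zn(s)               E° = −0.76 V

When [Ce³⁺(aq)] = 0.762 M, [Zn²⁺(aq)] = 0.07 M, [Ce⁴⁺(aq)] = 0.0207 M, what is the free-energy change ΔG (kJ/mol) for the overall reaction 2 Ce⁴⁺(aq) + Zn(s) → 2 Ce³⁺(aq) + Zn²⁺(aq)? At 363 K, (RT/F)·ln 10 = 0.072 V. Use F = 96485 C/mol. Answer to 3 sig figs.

−444 kJ/mol

E°cell = +1.61 − (−0.76) = +2.37 V; the balanced reaction transfers n = 2 electrons.
The reaction quotient is ([Ce³⁺(aq)]^2·[Zn²⁺(aq)]) / [Ce⁴⁺(aq)]^2 = 94.9; by Nernst, E = +2.37 − (0.072/2)(1.977) = +2.2988 V.
Finally ΔG = −nFE = −(2)(96485 C/mol)(+2.2988 V) = −444 kJ/mol.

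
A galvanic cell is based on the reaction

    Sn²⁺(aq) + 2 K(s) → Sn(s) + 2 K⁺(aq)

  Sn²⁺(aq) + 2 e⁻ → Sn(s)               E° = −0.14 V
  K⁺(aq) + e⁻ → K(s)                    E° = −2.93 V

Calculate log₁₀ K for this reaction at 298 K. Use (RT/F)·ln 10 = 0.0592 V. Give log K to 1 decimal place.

The Sn²⁺/Sn couple is reduced (cathode); E°cell = −0.14 − (−2.93) = +2.79 V with n = 2.
At equilibrium E = 0, so log K = nE°cell / 0.0592 = (2)(+2.79) / 0.0592 = 94.3.

log K = 94.3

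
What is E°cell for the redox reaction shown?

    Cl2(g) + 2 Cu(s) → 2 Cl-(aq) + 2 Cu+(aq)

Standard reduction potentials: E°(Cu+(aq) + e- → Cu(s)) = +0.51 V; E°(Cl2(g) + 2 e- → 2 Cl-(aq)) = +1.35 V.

In the reaction as written, Cl2(g) is reduced (cathode) and Cu+(aq) is produced by oxidation at the anode.
E°cell = E°(cathode) − E°(anode) = +1.35 − (+0.51) = +0.84 V.

+0.84 V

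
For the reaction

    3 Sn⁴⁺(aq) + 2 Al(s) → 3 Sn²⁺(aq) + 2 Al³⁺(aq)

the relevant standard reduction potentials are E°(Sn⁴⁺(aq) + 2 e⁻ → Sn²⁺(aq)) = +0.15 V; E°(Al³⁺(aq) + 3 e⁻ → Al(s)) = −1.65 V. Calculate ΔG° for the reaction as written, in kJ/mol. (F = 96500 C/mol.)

−1042 kJ/mol

In the reaction as written Sn⁴⁺(aq) is reduced, so the Sn⁴⁺/Sn²⁺ couple is the cathode and Al³⁺/Al is the anode.
E°cell = +0.15 − (−1.65) = +1.80 V; balancing electrons gives n = 6.
ΔG° = −nFE°cell = −(6)(96500)(+1.80) J/mol = −1042 kJ/mol.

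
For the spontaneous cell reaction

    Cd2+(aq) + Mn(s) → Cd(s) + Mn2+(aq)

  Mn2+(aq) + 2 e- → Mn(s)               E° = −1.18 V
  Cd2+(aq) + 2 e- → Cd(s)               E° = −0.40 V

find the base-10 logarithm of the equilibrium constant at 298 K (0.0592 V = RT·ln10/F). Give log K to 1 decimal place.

The Cd²⁺/Cd couple is reduced (cathode); E°cell = −0.40 − (−1.18) = +0.78 V with n = 2.
At equilibrium E = 0, so log K = nE°cell / 0.0592 = (2)(+0.78) / 0.0592 = 26.4.

log K = 26.4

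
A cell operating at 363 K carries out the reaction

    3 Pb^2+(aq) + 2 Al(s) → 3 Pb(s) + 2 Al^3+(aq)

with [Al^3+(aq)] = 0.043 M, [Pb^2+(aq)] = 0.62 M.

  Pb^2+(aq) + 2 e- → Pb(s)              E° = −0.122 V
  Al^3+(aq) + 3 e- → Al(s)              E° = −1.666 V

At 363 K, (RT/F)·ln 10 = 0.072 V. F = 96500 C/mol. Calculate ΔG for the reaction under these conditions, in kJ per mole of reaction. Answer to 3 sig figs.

−909 kJ/mol

With Pb²⁺/Pb reduced at the cathode, E°cell = −0.122 − (−1.666) = +1.544 V and n = 6.
The reaction quotient is [Al^3+(aq)]^2 / [Pb^2+(aq)]^3 = 0.00776; by Nernst, E = +1.544 − (0.072/6)(−2.110) = +1.5693 V.
Then ΔG = −nFE = −6 × 96500 × +1.5693 J/mol = −909 kJ/mol.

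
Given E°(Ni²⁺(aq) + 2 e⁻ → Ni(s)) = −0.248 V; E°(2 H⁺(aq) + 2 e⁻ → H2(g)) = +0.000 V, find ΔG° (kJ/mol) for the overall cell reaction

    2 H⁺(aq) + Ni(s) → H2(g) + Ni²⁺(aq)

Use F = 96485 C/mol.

−47.9 kJ/mol

In the reaction as written H⁺(aq) is reduced, so the 2H⁺/H₂ couple is the cathode and Ni²⁺/Ni is the anode.
E°cell = +0.000 − (−0.248) = +0.248 V; balancing electrons gives n = 2.
ΔG° = −nFE°cell = −(2)(96485)(+0.248) J/mol = −47.9 kJ/mol.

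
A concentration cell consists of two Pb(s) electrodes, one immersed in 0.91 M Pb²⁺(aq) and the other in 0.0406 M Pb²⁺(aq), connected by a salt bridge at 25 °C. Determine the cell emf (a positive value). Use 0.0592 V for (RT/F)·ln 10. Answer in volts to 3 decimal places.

For a concentration cell E°cell = 0, since both electrodes use the same couple.
The compartment with the higher Pb²⁺(aq) concentration (0.91 M) acts as the cathode; ions are reduced there and produced at the dilute (0.0406 M) anode.
With n = 2, Ecell = −(0.0592/2)·log([dilute]/[conc]) = −(0.0592/2)·log(0.0406/0.91) = +0.040 V.

0.040 V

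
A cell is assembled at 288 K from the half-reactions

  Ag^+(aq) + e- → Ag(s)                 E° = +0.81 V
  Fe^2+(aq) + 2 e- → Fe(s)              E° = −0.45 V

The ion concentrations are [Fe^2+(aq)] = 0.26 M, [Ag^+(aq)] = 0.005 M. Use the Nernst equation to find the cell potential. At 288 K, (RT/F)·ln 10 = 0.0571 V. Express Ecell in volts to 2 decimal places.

+1.15 V

Since E°(Ag⁺/Ag) > E°(Fe²⁺/Fe), Ag⁺/Ag serves as the cathode.
E°cell = +0.81 − (−0.45) = +1.26 V, with n = 2 electrons transferred.
Balancing gives 2 Ag^+(aq) + Fe(s) → 2 Ag(s) + Fe^2+(aq); hence Q = [Fe^2+(aq)] / [Ag^+(aq)]^2 = 1.04×10^4 (log Q = 4.017).
Applying E = E° − (RT ln10/nF)·log Q gives +1.26 − (0.0571/2)(4.017) = +1.15 V.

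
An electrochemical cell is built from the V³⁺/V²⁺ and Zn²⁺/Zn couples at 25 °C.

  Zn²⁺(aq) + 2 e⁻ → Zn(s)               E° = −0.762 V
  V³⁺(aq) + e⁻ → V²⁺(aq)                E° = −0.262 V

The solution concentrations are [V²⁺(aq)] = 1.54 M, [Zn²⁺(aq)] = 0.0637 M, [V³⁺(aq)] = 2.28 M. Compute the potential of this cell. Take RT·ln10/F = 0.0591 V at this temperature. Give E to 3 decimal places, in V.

+0.545 V

Since E°(V³⁺/V²⁺) > E°(Zn²⁺/Zn), V³⁺/V²⁺ serves as the cathode.
E°cell = E°cat − E°an = −0.262 − (−0.762) = +0.500 V; n = 2.
The balanced reaction is 2 V³⁺(aq) + Zn(s) → 2 V²⁺(aq) + Zn²⁺(aq), so Q = ([V²⁺(aq)]^2·[Zn²⁺(aq)]) / [V³⁺(aq)]^2 = 0.0291 and log Q = −1.537.
By the Nernst equation, E = +0.500 − (0.0591/2)·(−1.537) = +0.545 V.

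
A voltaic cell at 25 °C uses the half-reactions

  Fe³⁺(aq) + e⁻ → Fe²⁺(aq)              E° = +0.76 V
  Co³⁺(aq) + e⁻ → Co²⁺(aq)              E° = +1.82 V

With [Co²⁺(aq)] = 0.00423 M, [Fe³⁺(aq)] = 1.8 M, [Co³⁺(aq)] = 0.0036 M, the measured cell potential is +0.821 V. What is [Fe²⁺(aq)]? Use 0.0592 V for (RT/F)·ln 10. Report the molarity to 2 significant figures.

0.00019 M

The Co³⁺/Co²⁺ couple has the larger reduction potential, so it is the cathode: E°cell = +1.82 − (+0.76) = +1.06 V and n = 1.
From the Nernst equation, log Q = n(E° − E)/0.0592 = 1·(+1.06 − (+0.821))/0.0592 = 4.037.
The balanced reaction is Co³⁺(aq) + Fe²⁺(aq) → Co²⁺(aq) + Fe³⁺(aq), so Q = ([Co²⁺(aq)]·[Fe³⁺(aq)]) / ([Co³⁺(aq)]·[Fe²⁺(aq)]).
Solving for the unknown gives log [Fe²⁺(aq)] = −3.712, so [Fe²⁺(aq)] ≈ 0.00019 M.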